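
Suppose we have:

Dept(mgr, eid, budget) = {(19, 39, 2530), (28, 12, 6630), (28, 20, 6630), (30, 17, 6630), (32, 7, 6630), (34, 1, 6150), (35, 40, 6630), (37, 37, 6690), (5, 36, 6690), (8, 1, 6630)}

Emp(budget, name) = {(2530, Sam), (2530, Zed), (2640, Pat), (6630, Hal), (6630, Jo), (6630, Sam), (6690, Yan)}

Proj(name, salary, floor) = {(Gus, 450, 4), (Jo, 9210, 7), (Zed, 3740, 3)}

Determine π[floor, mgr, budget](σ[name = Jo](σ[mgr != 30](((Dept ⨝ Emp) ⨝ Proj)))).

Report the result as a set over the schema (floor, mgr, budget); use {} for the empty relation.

{(7, 28, 6630), (7, 32, 6630), (7, 35, 6630), (7, 8, 6630)}

Natural join on budget: {(19, 39, 2530, Sam), (19, 39, 2530, Zed), (28, 12, 6630, Hal), (28, 12, 6630, Jo), (28, 12, 6630, Sam), (28, 20, 6630, Hal), (28, 20, 6630, Jo), (28, 20, 6630, Sam), (30, 17, 6630, Hal), (30, 17, 6630, Jo), (30, 17, 6630, Sam), (32, 7, 6630, Hal), (32, 7, 6630, Jo), (32, 7, 6630, Sam), (35, 40, 6630, Hal), (35, 40, 6630, Jo), (35, 40, 6630, Sam), (37, 37, 6690, Yan), (5, 36, 6690, Yan), (8, 1, 6630, Hal), (8, 1, 6630, Jo), (8, 1, 6630, Sam)}
Natural join on name: {(19, 39, 2530, Zed, 3740, 3), (28, 12, 6630, Jo, 9210, 7), (28, 20, 6630, Jo, 9210, 7), (30, 17, 6630, Jo, 9210, 7), (32, 7, 6630, Jo, 9210, 7), (35, 40, 6630, Jo, 9210, 7), (8, 1, 6630, Jo, 9210, 7)}
Selection mgr != 30: {(19, 39, 2530, Zed, 3740, 3), (28, 12, 6630, Jo, 9210, 7), (28, 20, 6630, Jo, 9210, 7), (32, 7, 6630, Jo, 9210, 7), (35, 40, 6630, Jo, 9210, 7), (8, 1, 6630, Jo, 9210, 7)}
Selection name = Jo: {(28, 12, 6630, Jo, 9210, 7), (28, 20, 6630, Jo, 9210, 7), (32, 7, 6630, Jo, 9210, 7), (35, 40, 6630, Jo, 9210, 7), (8, 1, 6630, Jo, 9210, 7)}
Projecting to floor, mgr, budget (1 duplicate(s) eliminated): {(7, 28, 6630), (7, 32, 6630), (7, 35, 6630), (7, 8, 6630)}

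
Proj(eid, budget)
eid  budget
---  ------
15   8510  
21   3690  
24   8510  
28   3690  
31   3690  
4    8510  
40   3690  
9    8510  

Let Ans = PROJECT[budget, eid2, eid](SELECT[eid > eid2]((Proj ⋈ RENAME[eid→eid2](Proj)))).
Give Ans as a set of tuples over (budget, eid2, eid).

{(3690, 21, 28), (3690, 21, 31), (3690, 21, 40), (3690, 28, 31), (3690, 28, 40), (3690, 31, 40), (8510, 15, 24), (8510, 4, 15), (8510, 4, 24), (8510, 4, 9), (8510, 9, 15), (8510, 9, 24)}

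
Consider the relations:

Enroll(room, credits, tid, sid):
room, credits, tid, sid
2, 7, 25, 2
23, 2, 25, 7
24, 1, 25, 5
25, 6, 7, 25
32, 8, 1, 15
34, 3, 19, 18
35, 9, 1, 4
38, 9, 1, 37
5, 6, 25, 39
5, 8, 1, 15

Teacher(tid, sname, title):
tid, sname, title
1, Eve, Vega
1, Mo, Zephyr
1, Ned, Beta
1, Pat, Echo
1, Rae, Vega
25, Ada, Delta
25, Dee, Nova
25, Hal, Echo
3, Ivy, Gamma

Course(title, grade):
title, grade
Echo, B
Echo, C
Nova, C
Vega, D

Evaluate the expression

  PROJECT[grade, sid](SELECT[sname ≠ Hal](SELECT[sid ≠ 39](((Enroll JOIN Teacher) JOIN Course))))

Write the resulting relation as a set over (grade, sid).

Joining Enroll and Teacher on tid yields {(2, 7, 25, 2, Ada, Delta), (2, 7, 25, 2, Dee, Nova), (2, 7, 25, 2, Hal, Echo), (23, 2, 25, 7, Ada, Delta), (23, 2, 25, 7, Dee, Nova), (23, 2, 25, 7, Hal, Echo), (24, 1, 25, 5, Ada, Delta), (24, 1, 25, 5, Dee, Nova), (24, 1, 25, 5, Hal, Echo), (32, 8, 1, 15, Eve, Vega), (32, 8, 1, 15, Mo, Zephyr), (32, 8, 1, 15, Ned, Beta), (32, 8, 1, 15, Pat, Echo), (32, 8, 1, 15, Rae, Vega), (35, 9, 1, 4, Eve, Vega), (35, 9, 1, 4, Mo, Zephyr), (35, 9, 1, 4, Ned, Beta), (35, 9, 1, 4, Pat, Echo), (35, 9, 1, 4, Rae, Vega), (38, 9, 1, 37, Eve, Vega), (38, 9, 1, 37, Mo, Zephyr), (38, 9, 1, 37, Ned, Beta), (38, 9, 1, 37, Pat, Echo), (38, 9, 1, 37, Rae, Vega), (5, 6, 25, 39, Ada, Delta), (5, 6, 25, 39, Dee, Nova), (5, 6, 25, 39, Hal, Echo), (5, 8, 1, 15, Eve, Vega), (5, 8, 1, 15, Mo, Zephyr), (5, 8, 1, 15, Ned, Beta), (5, 8, 1, 15, Pat, Echo), (5, 8, 1, 15, Rae, Vega)}.
Joining (Enroll JOIN Teacher) and Course on title yields {(2, 7, 25, 2, Dee, Nova, C), (2, 7, 25, 2, Hal, Echo, B), (2, 7, 25, 2, Hal, Echo, C), (23, 2, 25, 7, Dee, Nova, C), (23, 2, 25, 7, Hal, Echo, B), (23, 2, 25, 7, Hal, Echo, C), (24, 1, 25, 5, Dee, Nova, C), (24, 1, 25, 5, Hal, Echo, B), (24, 1, 25, 5, Hal, Echo, C), (32, 8, 1, 15, Eve, Vega, D), (32, 8, 1, 15, Pat, Echo, B), (32, 8, 1, 15, Pat, Echo, C), (32, 8, 1, 15, Rae, Vega, D), (35, 9, 1, 4, Eve, Vega, D), (35, 9, 1, 4, Pat, Echo, B), (35, 9, 1, 4, Pat, Echo, C), (35, 9, 1, 4, Rae, Vega, D), (38, 9, 1, 37, Eve, Vega, D), (38, 9, 1, 37, Pat, Echo, B), (38, 9, 1, 37, Pat, Echo, C), (38, 9, 1, 37, Rae, Vega, D), (5, 6, 25, 39, Dee, Nova, C), (5, 6, 25, 39, Hal, Echo, B), (5, 6, 25, 39, Hal, Echo, C), (5, 8, 1, 15, Eve, Vega, D), (5, 8, 1, 15, Pat, Echo, B), (5, 8, 1, 15, Pat, Echo, C), (5, 8, 1, 15, Rae, Vega, D)}.
σ[sid ≠ 39]: keep tuples satisfying sid ≠ 39 → {(2, 7, 25, 2, Dee, Nova, C), (2, 7, 25, 2, Hal, Echo, B), (2, 7, 25, 2, Hal, Echo, C), (23, 2, 25, 7, Dee, Nova, C), (23, 2, 25, 7, Hal, Echo, B), (23, 2, 25, 7, Hal, Echo, C), (24, 1, 25, 5, Dee, Nova, C), (24, 1, 25, 5, Hal, Echo, B), (24, 1, 25, 5, Hal, Echo, C), (32, 8, 1, 15, Eve, Vega, D), (32, 8, 1, 15, Pat, Echo, B), (32, 8, 1, 15, Pat, Echo, C), (32, 8, 1, 15, Rae, Vega, D), (35, 9, 1, 4, Eve, Vega, D), (35, 9, 1, 4, Pat, Echo, B), (35, 9, 1, 4, Pat, Echo, C), (35, 9, 1, 4, Rae, Vega, D), (38, 9, 1, 37, Eve, Vega, D), (38, 9, 1, 37, Pat, Echo, B), (38, 9, 1, 37, Pat, Echo, C), (38, 9, 1, 37, Rae, Vega, D), (5, 8, 1, 15, Eve, Vega, D), (5, 8, 1, 15, Pat, Echo, B), (5, 8, 1, 15, Pat, Echo, C), (5, 8, 1, 15, Rae, Vega, D)}
σ[sname ≠ Hal]: keep tuples satisfying sname ≠ Hal → {(2, 7, 25, 2, Dee, Nova, C), (23, 2, 25, 7, Dee, Nova, C), (24, 1, 25, 5, Dee, Nova, C), (32, 8, 1, 15, Eve, Vega, D), (32, 8, 1, 15, Pat, Echo, B), (32, 8, 1, 15, Pat, Echo, C), (32, 8, 1, 15, Rae, Vega, D), (35, 9, 1, 4, Eve, Vega, D), (35, 9, 1, 4, Pat, Echo, B), (35, 9, 1, 4, Pat, Echo, C), (35, 9, 1, 4, Rae, Vega, D), (38, 9, 1, 37, Eve, Vega, D), (38, 9, 1, 37, Pat, Echo, B), (38, 9, 1, 37, Pat, Echo, C), (38, 9, 1, 37, Rae, Vega, D), (5, 8, 1, 15, Eve, Vega, D), (5, 8, 1, 15, Pat, Echo, B), (5, 8, 1, 15, Pat, Echo, C), (5, 8, 1, 15, Rae, Vega, D)}
π_{grade, sid} gives {(B, 15), (B, 37), (B, 4), (C, 15), (C, 2), (C, 37), (C, 4), (C, 5), (C, 7), (D, 15), (D, 37), (D, 4)} (7 duplicate(s) eliminated).

{(B, 15), (B, 37), (B, 4), (C, 15), (C, 2), (C, 37), (C, 4), (C, 5), (C, 7), (D, 15), (D, 37), (D, 4)}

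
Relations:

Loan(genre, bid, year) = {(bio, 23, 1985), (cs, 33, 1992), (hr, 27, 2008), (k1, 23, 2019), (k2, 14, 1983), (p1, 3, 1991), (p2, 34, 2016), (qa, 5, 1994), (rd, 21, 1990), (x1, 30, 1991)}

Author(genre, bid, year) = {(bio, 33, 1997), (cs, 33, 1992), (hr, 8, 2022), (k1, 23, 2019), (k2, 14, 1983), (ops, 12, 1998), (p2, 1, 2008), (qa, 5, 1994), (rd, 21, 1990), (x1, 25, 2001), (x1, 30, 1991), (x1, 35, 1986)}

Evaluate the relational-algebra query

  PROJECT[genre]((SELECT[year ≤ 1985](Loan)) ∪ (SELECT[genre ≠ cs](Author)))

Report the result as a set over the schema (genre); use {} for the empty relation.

{bio, hr, k1, k2, ops, p2, qa, rd, x1}

Filtering on year ≤ 1985 leaves {(bio, 23, 1985), (k2, 14, 1983)}.
Filtering on genre ≠ cs leaves {(bio, 33, 1997), (hr, 8, 2022), (k1, 23, 2019), (k2, 14, 1983), (ops, 12, 1998), (p2, 1, 2008), (qa, 5, 1994), (rd, 21, 1990), (x1, 25, 2001), (x1, 30, 1991), (x1, 35, 1986)}.
Union: {(bio, 23, 1985), (k2, 14, 1983)} with {(bio, 33, 1997), (hr, 8, 2022), (k1, 23, 2019), (k2, 14, 1983), (ops, 12, 1998), (p2, 1, 2008), (qa, 5, 1994), (rd, 21, 1990), (x1, 25, 2001), (x1, 30, 1991), (x1, 35, 1986)} → {(bio, 23, 1985), (bio, 33, 1997), (hr, 8, 2022), (k1, 23, 2019), (k2, 14, 1983), (ops, 12, 1998), (p2, 1, 2008), (qa, 5, 1994), (rd, 21, 1990), (x1, 25, 2001), (x1, 30, 1991), (x1, 35, 1986)}
Projecting to genre (3 duplicate(s) eliminated): {bio, hr, k1, k2, ops, p2, qa, rd, x1}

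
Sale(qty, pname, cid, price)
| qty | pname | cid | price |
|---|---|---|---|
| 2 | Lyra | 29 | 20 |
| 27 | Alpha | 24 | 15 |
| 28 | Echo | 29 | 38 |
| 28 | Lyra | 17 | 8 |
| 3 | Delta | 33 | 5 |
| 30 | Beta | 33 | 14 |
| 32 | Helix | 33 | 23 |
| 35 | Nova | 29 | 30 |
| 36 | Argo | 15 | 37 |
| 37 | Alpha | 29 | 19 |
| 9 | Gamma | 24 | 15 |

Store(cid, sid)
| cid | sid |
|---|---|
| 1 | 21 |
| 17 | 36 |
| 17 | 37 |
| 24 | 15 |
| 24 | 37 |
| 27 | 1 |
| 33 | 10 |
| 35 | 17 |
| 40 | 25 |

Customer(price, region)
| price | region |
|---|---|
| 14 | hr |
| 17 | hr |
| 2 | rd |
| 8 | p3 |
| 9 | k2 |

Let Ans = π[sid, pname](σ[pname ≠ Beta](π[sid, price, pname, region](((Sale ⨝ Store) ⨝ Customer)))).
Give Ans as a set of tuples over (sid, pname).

{(36, Lyra), (37, Lyra)}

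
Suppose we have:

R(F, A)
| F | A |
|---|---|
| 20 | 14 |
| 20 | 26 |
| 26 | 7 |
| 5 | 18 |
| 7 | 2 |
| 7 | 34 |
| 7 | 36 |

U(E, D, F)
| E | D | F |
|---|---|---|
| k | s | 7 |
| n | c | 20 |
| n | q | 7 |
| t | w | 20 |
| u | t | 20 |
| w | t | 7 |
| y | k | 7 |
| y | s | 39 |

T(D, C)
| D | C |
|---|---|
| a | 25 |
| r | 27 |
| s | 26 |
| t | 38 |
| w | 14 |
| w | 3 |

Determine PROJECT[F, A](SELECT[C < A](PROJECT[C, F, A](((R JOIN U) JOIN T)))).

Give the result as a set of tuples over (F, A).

Natural join on F: {(20, 14, n, c), (20, 14, t, w), (20, 14, u, t), (20, 26, n, c), (20, 26, t, w), (20, 26, u, t), (7, 2, k, s), (7, 2, n, q), (7, 2, w, t), (7, 2, y, k), (7, 34, k, s), (7, 34, n, q), (7, 34, w, t), (7, 34, y, k), (7, 36, k, s), (7, 36, n, q), (7, 36, w, t), (7, 36, y, k)}
Natural join on D: {(20, 14, t, w, 14), (20, 14, t, w, 3), (20, 14, u, t, 38), (20, 26, t, w, 14), (20, 26, t, w, 3), (20, 26, u, t, 38), (7, 2, k, s, 26), (7, 2, w, t, 38), (7, 34, k, s, 26), (7, 34, w, t, 38), (7, 36, k, s, 26), (7, 36, w, t, 38)}
Projecting to C, F, A: {(14, 20, 14), (14, 20, 26), (26, 7, 2), (26, 7, 34), (26, 7, 36), (3, 20, 14), (3, 20, 26), (38, 20, 14), (38, 20, 26), (38, 7, 2), (38, 7, 34), (38, 7, 36)}
Selection C < A: {(14, 20, 26), (26, 7, 34), (26, 7, 36), (3, 20, 14), (3, 20, 26)}
Projecting to F, A (1 duplicate(s) eliminated): {(20, 14), (20, 26), (7, 34), (7, 36)}

{(20, 14), (20, 26), (7, 34), (7, 36)}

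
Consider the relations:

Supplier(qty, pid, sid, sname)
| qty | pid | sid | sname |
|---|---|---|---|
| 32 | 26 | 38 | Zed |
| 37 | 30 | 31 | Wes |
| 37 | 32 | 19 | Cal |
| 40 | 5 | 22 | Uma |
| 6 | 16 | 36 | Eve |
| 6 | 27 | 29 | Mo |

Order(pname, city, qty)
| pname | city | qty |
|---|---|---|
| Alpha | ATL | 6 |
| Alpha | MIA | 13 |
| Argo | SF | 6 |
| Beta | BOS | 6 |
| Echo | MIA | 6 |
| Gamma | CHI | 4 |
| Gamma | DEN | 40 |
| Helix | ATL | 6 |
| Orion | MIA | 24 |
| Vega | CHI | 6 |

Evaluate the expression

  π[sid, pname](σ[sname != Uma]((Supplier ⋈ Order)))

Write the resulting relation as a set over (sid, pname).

{(29, Alpha), (29, Argo), (29, Beta), (29, Echo), (29, Helix), (29, Vega), (36, Alpha), (36, Argo), (36, Beta), (36, Echo), (36, Helix), (36, Vega)}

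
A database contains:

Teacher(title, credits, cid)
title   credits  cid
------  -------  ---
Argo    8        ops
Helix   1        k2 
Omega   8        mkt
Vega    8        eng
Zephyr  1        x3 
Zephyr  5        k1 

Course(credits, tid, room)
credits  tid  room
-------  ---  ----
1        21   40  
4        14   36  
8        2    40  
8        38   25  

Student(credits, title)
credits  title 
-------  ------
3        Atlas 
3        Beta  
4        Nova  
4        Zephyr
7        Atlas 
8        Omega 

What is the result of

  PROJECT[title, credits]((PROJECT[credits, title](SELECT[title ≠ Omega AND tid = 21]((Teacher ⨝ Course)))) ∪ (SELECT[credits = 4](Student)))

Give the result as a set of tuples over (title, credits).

Natural join on credits: {(Argo, 8, ops, 2, 40), (Argo, 8, ops, 38, 25), (Helix, 1, k2, 21, 40), (Omega, 8, mkt, 2, 40), (Omega, 8, mkt, 38, 25), (Vega, 8, eng, 2, 40), (Vega, 8, eng, 38, 25), (Zephyr, 1, x3, 21, 40)}
Filtering on title ≠ Omega AND tid = 21 leaves {(Helix, 1, k2, 21, 40), (Zephyr, 1, x3, 21, 40)}.
π[credits, title]: project onto (credits, title) → {(1, Helix), (1, Zephyr)}
Filtering on credits = 4 leaves {(4, Nova), (4, Zephyr)}.
Set union of the two operands is {(1, Helix), (1, Zephyr), (4, Nova), (4, Zephyr)}.
π[title, credits]: project onto (title, credits) → {(Helix, 1), (Nova, 4), (Zephyr, 1), (Zephyr, 4)}

{(Helix, 1), (Nova, 4), (Zephyr, 1), (Zephyr, 4)}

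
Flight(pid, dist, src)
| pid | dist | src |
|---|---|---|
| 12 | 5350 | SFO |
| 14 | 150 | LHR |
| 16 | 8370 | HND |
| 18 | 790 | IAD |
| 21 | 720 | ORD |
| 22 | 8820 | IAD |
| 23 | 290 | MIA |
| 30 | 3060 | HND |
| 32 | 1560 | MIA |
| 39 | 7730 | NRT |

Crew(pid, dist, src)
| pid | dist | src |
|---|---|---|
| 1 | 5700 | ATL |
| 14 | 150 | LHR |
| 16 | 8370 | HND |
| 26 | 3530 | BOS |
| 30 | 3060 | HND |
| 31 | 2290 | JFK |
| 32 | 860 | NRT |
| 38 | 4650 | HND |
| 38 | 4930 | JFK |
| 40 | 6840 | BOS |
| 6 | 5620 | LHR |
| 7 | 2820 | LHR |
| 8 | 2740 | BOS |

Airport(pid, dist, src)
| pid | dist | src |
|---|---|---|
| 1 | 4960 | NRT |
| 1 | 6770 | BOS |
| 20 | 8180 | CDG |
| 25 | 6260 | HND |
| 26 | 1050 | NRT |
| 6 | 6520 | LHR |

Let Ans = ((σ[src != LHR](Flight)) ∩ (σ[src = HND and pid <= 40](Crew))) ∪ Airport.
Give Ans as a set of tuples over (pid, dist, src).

{(1, 4960, NRT), (1, 6770, BOS), (16, 8370, HND), (20, 8180, CDG), (25, 6260, HND), (26, 1050, NRT), (30, 3060, HND), (6, 6520, LHR)}

Filtering on src != LHR leaves {(12, 5350, SFO), (16, 8370, HND), (18, 790, IAD), (21, 720, ORD), (22, 8820, IAD), (23, 290, MIA), (30, 3060, HND), (32, 1560, MIA), (39, 7730, NRT)}.
Filtering on src = HND and pid <= 40 leaves {(16, 8370, HND), (30, 3060, HND), (38, 4650, HND)}.
Intersection: {(12, 5350, SFO), (16, 8370, HND), (18, 790, IAD), (21, 720, ORD), (22, 8820, IAD), (23, 290, MIA), (30, 3060, HND), (32, 1560, MIA), (39, 7730, NRT)} with {(16, 8370, HND), (30, 3060, HND), (38, 4650, HND)} → {(16, 8370, HND), (30, 3060, HND)}
Union: {(16, 8370, HND), (30, 3060, HND)} with {(1, 4960, NRT), (1, 6770, BOS), (20, 8180, CDG), (25, 6260, HND), (26, 1050, NRT), (6, 6520, LHR)} → {(1, 4960, NRT), (1, 6770, BOS), (16, 8370, HND), (20, 8180, CDG), (25, 6260, HND), (26, 1050, NRT), (30, 3060, HND), (6, 6520, LHR)}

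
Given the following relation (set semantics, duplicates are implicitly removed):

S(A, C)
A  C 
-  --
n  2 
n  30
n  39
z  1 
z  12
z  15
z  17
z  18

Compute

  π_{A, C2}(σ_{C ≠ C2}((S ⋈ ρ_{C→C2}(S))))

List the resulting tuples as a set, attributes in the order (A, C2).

{(n, 2), (n, 30), (n, 39), (z, 1), (z, 12), (z, 15), (z, 17), (z, 18)}

ρ[C→C2]: schema becomes (A, C2); tuples unchanged.
Natural join on A: {(n, 2, 2), (n, 2, 30), (n, 2, 39), (n, 30, 2), (n, 30, 30), (n, 30, 39), (n, 39, 2), (n, 39, 30), (n, 39, 39), (z, 1, 1), (z, 1, 12), (z, 1, 15), (z, 1, 17), (z, 1, 18), (z, 12, 1), (z, 12, 12), (z, 12, 15), (z, 12, 17), (z, 12, 18), (z, 15, 1), (z, 15, 12), (z, 15, 15), (z, 15, 17), (z, 15, 18), (z, 17, 1), (z, 17, 12), (z, 17, 15), (z, 17, 17), (z, 17, 18), (z, 18, 1), (z, 18, 12), (z, 18, 15), (z, 18, 17), (z, 18, 18)}
Selection C ≠ C2: {(n, 2, 30), (n, 2, 39), (n, 30, 2), (n, 30, 39), (n, 39, 2), (n, 39, 30), (z, 1, 12), (z, 1, 15), (z, 1, 17), (z, 1, 18), (z, 12, 1), (z, 12, 15), (z, 12, 17), (z, 12, 18), (z, 15, 1), (z, 15, 12), (z, 15, 17), (z, 15, 18), (z, 17, 1), (z, 17, 12), (z, 17, 15), (z, 17, 18), (z, 18, 1), (z, 18, 12), (z, 18, 15), (z, 18, 17)}
Keep only column(s) A, C2 (18 duplicate(s) eliminated): {(n, 2), (n, 30), (n, 39), (z, 1), (z, 12), (z, 15), (z, 17), (z, 18)}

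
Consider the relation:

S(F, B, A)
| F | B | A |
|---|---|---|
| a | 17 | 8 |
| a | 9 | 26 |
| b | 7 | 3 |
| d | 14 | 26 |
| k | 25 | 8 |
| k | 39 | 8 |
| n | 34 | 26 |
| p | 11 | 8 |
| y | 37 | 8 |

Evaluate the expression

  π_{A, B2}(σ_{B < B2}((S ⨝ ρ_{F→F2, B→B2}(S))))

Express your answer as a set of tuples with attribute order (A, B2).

ρ[F→F2, B→B2]: schema becomes (F2, B2, A); tuples unchanged.
S ⋈ ρ_{F→F2, B→B2}(S) (natural join on A): {(a, 17, 8, a, 17), (a, 17, 8, k, 25), (a, 17, 8, k, 39), (a, 17, 8, p, 11), (a, 17, 8, y, 37), (a, 9, 26, a, 9), (a, 9, 26, d, 14), (a, 9, 26, n, 34), (b, 7, 3, b, 7), (d, 14, 26, a, 9), (d, 14, 26, d, 14), (d, 14, 26, n, 34), (k, 25, 8, a, 17), (k, 25, 8, k, 25), (k, 25, 8, k, 39), (k, 25, 8, p, 11), (k, 25, 8, y, 37), (k, 39, 8, a, 17), (k, 39, 8, k, 25), (k, 39, 8, k, 39), (k, 39, 8, p, 11), (k, 39, 8, y, 37), (n, 34, 26, a, 9), (n, 34, 26, d, 14), (n, 34, 26, n, 34), (p, 11, 8, a, 17), (p, 11, 8, k, 25), (p, 11, 8, k, 39), (p, 11, 8, p, 11), (p, 11, 8, y, 37), (y, 37, 8, a, 17), (y, 37, 8, k, 25), (y, 37, 8, k, 39), (y, 37, 8, p, 11), (y, 37, 8, y, 37)}
Filtering on B < B2 leaves {(a, 17, 8, k, 25), (a, 17, 8, k, 39), (a, 17, 8, y, 37), (a, 9, 26, d, 14), (a, 9, 26, n, 34), (d, 14, 26, n, 34), (k, 25, 8, k, 39), (k, 25, 8, y, 37), (p, 11, 8, a, 17), (p, 11, 8, k, 25), (p, 11, 8, k, 39), (p, 11, 8, y, 37), (y, 37, 8, k, 39)}.
π[A, B2]: project onto (A, B2) (7 duplicate(s) eliminated) → {(26, 14), (26, 34), (8, 17), (8, 25), (8, 37), (8, 39)}

{(26, 14), (26, 34), (8, 17), (8, 25), (8, 37), (8, 39)}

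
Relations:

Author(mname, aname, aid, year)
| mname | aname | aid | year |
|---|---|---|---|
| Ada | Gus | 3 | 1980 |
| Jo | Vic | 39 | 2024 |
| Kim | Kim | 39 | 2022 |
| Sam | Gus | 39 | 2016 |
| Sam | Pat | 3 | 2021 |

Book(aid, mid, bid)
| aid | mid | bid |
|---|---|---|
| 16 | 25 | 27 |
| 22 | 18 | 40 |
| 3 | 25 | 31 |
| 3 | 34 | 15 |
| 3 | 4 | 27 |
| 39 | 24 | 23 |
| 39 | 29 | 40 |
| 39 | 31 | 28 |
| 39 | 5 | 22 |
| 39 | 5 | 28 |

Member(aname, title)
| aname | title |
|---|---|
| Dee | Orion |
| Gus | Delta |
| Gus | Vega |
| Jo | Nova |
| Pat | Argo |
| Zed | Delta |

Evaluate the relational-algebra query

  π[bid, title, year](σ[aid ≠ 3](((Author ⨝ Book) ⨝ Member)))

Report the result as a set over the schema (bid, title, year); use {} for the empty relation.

Author ⋈ Book (natural join on aid): {(Ada, Gus, 3, 1980, 25, 31), (Ada, Gus, 3, 1980, 34, 15), (Ada, Gus, 3, 1980, 4, 27), (Jo, Vic, 39, 2024, 24, 23), (Jo, Vic, 39, 2024, 29, 40), (Jo, Vic, 39, 2024, 31, 28), (Jo, Vic, 39, 2024, 5, 22), (Jo, Vic, 39, 2024, 5, 28), (Kim, Kim, 39, 2022, 24, 23), (Kim, Kim, 39, 2022, 29, 40), (Kim, Kim, 39, 2022, 31, 28), (Kim, Kim, 39, 2022, 5, 22), (Kim, Kim, 39, 2022, 5, 28), (Sam, Gus, 39, 2016, 24, 23), (Sam, Gus, 39, 2016, 29, 40), (Sam, Gus, 39, 2016, 31, 28), (Sam, Gus, 39, 2016, 5, 22), (Sam, Gus, 39, 2016, 5, 28), (Sam, Pat, 3, 2021, 25, 31), (Sam, Pat, 3, 2021, 34, 15), (Sam, Pat, 3, 2021, 4, 27)}
(Author ⨝ Book) ⋈ Member (natural join on aname): {(Ada, Gus, 3, 1980, 25, 31, Delta), (Ada, Gus, 3, 1980, 25, 31, Vega), (Ada, Gus, 3, 1980, 34, 15, Delta), (Ada, Gus, 3, 1980, 34, 15, Vega), (Ada, Gus, 3, 1980, 4, 27, Delta), (Ada, Gus, 3, 1980, 4, 27, Vega), (Sam, Gus, 39, 2016, 24, 23, Delta), (Sam, Gus, 39, 2016, 24, 23, Vega), (Sam, Gus, 39, 2016, 29, 40, Delta), (Sam, Gus, 39, 2016, 29, 40, Vega), (Sam, Gus, 39, 2016, 31, 28, Delta), (Sam, Gus, 39, 2016, 31, 28, Vega), (Sam, Gus, 39, 2016, 5, 22, Delta), (Sam, Gus, 39, 2016, 5, 22, Vega), (Sam, Gus, 39, 2016, 5, 28, Delta), (Sam, Gus, 39, 2016, 5, 28, Vega), (Sam, Pat, 3, 2021, 25, 31, Argo), (Sam, Pat, 3, 2021, 34, 15, Argo), (Sam, Pat, 3, 2021, 4, 27, Argo)}
Selection aid ≠ 3: {(Sam, Gus, 39, 2016, 24, 23, Delta), (Sam, Gus, 39, 2016, 24, 23, Vega), (Sam, Gus, 39, 2016, 29, 40, Delta), (Sam, Gus, 39, 2016, 29, 40, Vega), (Sam, Gus, 39, 2016, 31, 28, Delta), (Sam, Gus, 39, 2016, 31, 28, Vega), (Sam, Gus, 39, 2016, 5, 22, Delta), (Sam, Gus, 39, 2016, 5, 22, Vega), (Sam, Gus, 39, 2016, 5, 28, Delta), (Sam, Gus, 39, 2016, 5, 28, Vega)}
π[bid, title, year]: project onto (bid, title, year) (2 duplicate(s) eliminated) → {(22, Delta, 2016), (22, Vega, 2016), (23, Delta, 2016), (23, Vega, 2016), (28, Delta, 2016), (28, Vega, 2016), (40, Delta, 2016), (40, Vega, 2016)}

{(22, Delta, 2016), (22, Vega, 2016), (23, Delta, 2016), (23, Vega, 2016), (28, Delta, 2016), (28, Vega, 2016), (40, Delta, 2016), (40, Vega, 2016)}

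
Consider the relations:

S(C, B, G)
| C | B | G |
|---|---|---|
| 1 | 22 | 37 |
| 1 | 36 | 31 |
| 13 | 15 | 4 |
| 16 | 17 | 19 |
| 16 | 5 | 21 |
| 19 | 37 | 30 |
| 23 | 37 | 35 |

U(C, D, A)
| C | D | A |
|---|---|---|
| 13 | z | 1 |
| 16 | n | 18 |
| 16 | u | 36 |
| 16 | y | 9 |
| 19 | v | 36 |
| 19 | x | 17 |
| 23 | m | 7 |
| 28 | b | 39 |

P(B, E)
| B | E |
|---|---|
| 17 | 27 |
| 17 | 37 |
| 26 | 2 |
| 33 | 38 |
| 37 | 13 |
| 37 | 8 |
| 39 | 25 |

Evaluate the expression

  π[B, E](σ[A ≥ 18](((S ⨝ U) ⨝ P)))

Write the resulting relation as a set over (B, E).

{(17, 27), (17, 37), (37, 13), (37, 8)}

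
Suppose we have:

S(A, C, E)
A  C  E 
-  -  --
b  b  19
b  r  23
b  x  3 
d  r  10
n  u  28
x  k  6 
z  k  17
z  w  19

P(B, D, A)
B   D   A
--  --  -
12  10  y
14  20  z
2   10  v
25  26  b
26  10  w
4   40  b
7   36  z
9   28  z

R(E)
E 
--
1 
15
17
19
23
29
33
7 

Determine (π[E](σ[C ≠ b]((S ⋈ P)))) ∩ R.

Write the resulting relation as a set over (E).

{17, 19, 23}

Joining S and P on A yields {(b, b, 19, 25, 26), (b, b, 19, 4, 40), (b, r, 23, 25, 26), (b, r, 23, 4, 40), (b, x, 3, 25, 26), (b, x, 3, 4, 40), (z, k, 17, 14, 20), (z, k, 17, 7, 36), (z, k, 17, 9, 28), (z, w, 19, 14, 20), (z, w, 19, 7, 36), (z, w, 19, 9, 28)}.
Filtering on C ≠ b leaves {(b, r, 23, 25, 26), (b, r, 23, 4, 40), (b, x, 3, 25, 26), (b, x, 3, 4, 40), (z, k, 17, 14, 20), (z, k, 17, 7, 36), (z, k, 17, 9, 28), (z, w, 19, 14, 20), (z, w, 19, 7, 36), (z, w, 19, 9, 28)}.
Keep only column(s) E (6 duplicate(s) eliminated): {17, 19, 23, 3}
Intersection: {17, 19, 23, 3} with {1, 15, 17, 19, 23, 29, 33, 7} → {17, 19, 23}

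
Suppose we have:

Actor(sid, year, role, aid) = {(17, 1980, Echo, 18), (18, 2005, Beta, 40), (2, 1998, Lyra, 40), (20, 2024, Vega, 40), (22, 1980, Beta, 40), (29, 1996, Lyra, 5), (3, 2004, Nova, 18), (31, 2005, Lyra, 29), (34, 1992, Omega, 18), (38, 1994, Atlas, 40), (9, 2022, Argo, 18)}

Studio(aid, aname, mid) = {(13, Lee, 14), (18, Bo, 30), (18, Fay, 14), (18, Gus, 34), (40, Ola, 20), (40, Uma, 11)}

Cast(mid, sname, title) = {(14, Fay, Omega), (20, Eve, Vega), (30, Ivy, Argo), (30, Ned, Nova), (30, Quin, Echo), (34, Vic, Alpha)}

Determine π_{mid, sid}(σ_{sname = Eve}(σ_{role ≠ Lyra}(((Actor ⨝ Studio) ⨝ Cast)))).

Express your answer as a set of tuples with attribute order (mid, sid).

{(20, 18), (20, 20), (20, 22), (20, 38)}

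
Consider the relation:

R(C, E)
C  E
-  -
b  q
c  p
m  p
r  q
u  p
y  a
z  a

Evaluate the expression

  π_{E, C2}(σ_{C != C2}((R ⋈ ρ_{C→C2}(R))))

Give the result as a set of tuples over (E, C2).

ρ[C→C2]: schema becomes (C2, E); tuples unchanged.
Natural join on E: {(b, q, b), (b, q, r), (c, p, c), (c, p, m), (c, p, u), (m, p, c), (m, p, m), (m, p, u), (r, q, b), (r, q, r), (u, p, c), (u, p, m), (u, p, u), (y, a, y), (y, a, z), (z, a, y), (z, a, z)}
Filtering on C != C2 leaves {(b, q, r), (c, p, m), (c, p, u), (m, p, c), (m, p, u), (r, q, b), (u, p, c), (u, p, m), (y, a, z), (z, a, y)}.
Keep only column(s) E, C2 (3 duplicate(s) eliminated): {(a, y), (a, z), (p, c), (p, m), (p, u), (q, b), (q, r)}

{(a, y), (a, z), (p, c), (p, m), (p, u), (q, b), (q, r)}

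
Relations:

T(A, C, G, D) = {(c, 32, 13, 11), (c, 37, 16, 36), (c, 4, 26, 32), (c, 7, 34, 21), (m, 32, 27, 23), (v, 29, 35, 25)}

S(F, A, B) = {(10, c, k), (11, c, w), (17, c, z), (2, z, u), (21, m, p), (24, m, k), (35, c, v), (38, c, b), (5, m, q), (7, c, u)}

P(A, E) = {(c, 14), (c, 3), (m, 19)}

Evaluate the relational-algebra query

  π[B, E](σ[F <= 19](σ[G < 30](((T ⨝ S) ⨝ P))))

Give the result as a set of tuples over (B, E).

Natural join on A: {(c, 32, 13, 11, 10, k), (c, 32, 13, 11, 11, w), (c, 32, 13, 11, 17, z), (c, 32, 13, 11, 35, v), (c, 32, 13, 11, 38, b), (c, 32, 13, 11, 7, u), (c, 37, 16, 36, 10, k), (c, 37, 16, 36, 11, w), (c, 37, 16, 36, 17, z), (c, 37, 16, 36, 35, v), (c, 37, 16, 36, 38, b), (c, 37, 16, 36, 7, u), (c, 4, 26, 32, 10, k), (c, 4, 26, 32, 11, w), (c, 4, 26, 32, 17, z), (c, 4, 26, 32, 35, v), (c, 4, 26, 32, 38, b), (c, 4, 26, 32, 7, u), (c, 7, 34, 21, 10, k), (c, 7, 34, 21, 11, w), (c, 7, 34, 21, 17, z), (c, 7, 34, 21, 35, v), (c, 7, 34, 21, 38, b), (c, 7, 34, 21, 7, u), (m, 32, 27, 23, 21, p), (m, 32, 27, 23, 24, k), (m, 32, 27, 23, 5, q)}
Natural join on A: {(c, 32, 13, 11, 10, k, 14), (c, 32, 13, 11, 10, k, 3), (c, 32, 13, 11, 11, w, 14), (c, 32, 13, 11, 11, w, 3), (c, 32, 13, 11, 17, z, 14), (c, 32, 13, 11, 17, z, 3), (c, 32, 13, 11, 35, v, 14), (c, 32, 13, 11, 35, v, 3), (c, 32, 13, 11, 38, b, 14), (c, 32, 13, 11, 38, b, 3), (c, 32, 13, 11, 7, u, 14), (c, 32, 13, 11, 7, u, 3), (c, 37, 16, 36, 10, k, 14), (c, 37, 16, 36, 10, k, 3), (c, 37, 16, 36, 11, w, 14), (c, 37, 16, 36, 11, w, 3), (c, 37, 16, 36, 17, z, 14), (c, 37, 16, 36, 17, z, 3), (c, 37, 16, 36, 35, v, 14), (c, 37, 16, 36, 35, v, 3), (c, 37, 16, 36, 38, b, 14), (c, 37, 16, 36, 38, b, 3), (c, 37, 16, 36, 7, u, 14), (c, 37, 16, 36, 7, u, 3), (c, 4, 26, 32, 10, k, 14), (c, 4, 26, 32, 10, k, 3), (c, 4, 26, 32, 11, w, 14), (c, 4, 26, 32, 11, w, 3), (c, 4, 26, 32, 17, z, 14), (c, 4, 26, 32, 17, z, 3), (c, 4, 26, 32, 35, v, 14), (c, 4, 26, 32, 35, v, 3), (c, 4, 26, 32, 38, b, 14), (c, 4, 26, 32, 38, b, 3), (c, 4, 26, 32, 7, u, 14), (c, 4, 26, 32, 7, u, 3), (c, 7, 34, 21, 10, k, 14), (c, 7, 34, 21, 10, k, 3), (c, 7, 34, 21, 11, w, 14), (c, 7, 34, 21, 11, w, 3), (c, 7, 34, 21, 17, z, 14), (c, 7, 34, 21, 17, z, 3), (c, 7, 34, 21, 35, v, 14), (c, 7, 34, 21, 35, v, 3), (c, 7, 34, 21, 38, b, 14), (c, 7, 34, 21, 38, b, 3), (c, 7, 34, 21, 7, u, 14), (c, 7, 34, 21, 7, u, 3), (m, 32, 27, 23, 21, p, 19), (m, 32, 27, 23, 24, k, 19), (m, 32, 27, 23, 5, q, 19)}
Apply σ_{G < 30}; surviving tuples: {(c, 32, 13, 11, 10, k, 14), (c, 32, 13, 11, 10, k, 3), (c, 32, 13, 11, 11, w, 14), (c, 32, 13, 11, 11, w, 3), (c, 32, 13, 11, 17, z, 14), (c, 32, 13, 11, 17, z, 3), (c, 32, 13, 11, 35, v, 14), (c, 32, 13, 11, 35, v, 3), (c, 32, 13, 11, 38, b, 14), (c, 32, 13, 11, 38, b, 3), (c, 32, 13, 11, 7, u, 14), (c, 32, 13, 11, 7, u, 3), (c, 37, 16, 36, 10, k, 14), (c, 37, 16, 36, 10, k, 3), (c, 37, 16, 36, 11, w, 14), (c, 37, 16, 36, 11, w, 3), (c, 37, 16, 36, 17, z, 14), (c, 37, 16, 36, 17, z, 3), (c, 37, 16, 36, 35, v, 14), (c, 37, 16, 36, 35, v, 3), (c, 37, 16, 36, 38, b, 14), (c, 37, 16, 36, 38, b, 3), (c, 37, 16, 36, 7, u, 14), (c, 37, 16, 36, 7, u, 3), (c, 4, 26, 32, 10, k, 14), (c, 4, 26, 32, 10, k, 3), (c, 4, 26, 32, 11, w, 14), (c, 4, 26, 32, 11, w, 3), (c, 4, 26, 32, 17, z, 14), (c, 4, 26, 32, 17, z, 3), (c, 4, 26, 32, 35, v, 14), (c, 4, 26, 32, 35, v, 3), (c, 4, 26, 32, 38, b, 14), (c, 4, 26, 32, 38, b, 3), (c, 4, 26, 32, 7, u, 14), (c, 4, 26, 32, 7, u, 3), (m, 32, 27, 23, 21, p, 19), (m, 32, 27, 23, 24, k, 19), (m, 32, 27, 23, 5, q, 19)}
Apply σ_{F <= 19}; surviving tuples: {(c, 32, 13, 11, 10, k, 14), (c, 32, 13, 11, 10, k, 3), (c, 32, 13, 11, 11, w, 14), (c, 32, 13, 11, 11, w, 3), (c, 32, 13, 11, 17, z, 14), (c, 32, 13, 11, 17, z, 3), (c, 32, 13, 11, 7, u, 14), (c, 32, 13, 11, 7, u, 3), (c, 37, 16, 36, 10, k, 14), (c, 37, 16, 36, 10, k, 3), (c, 37, 16, 36, 11, w, 14), (c, 37, 16, 36, 11, w, 3), (c, 37, 16, 36, 17, z, 14), (c, 37, 16, 36, 17, z, 3), (c, 37, 16, 36, 7, u, 14), (c, 37, 16, 36, 7, u, 3), (c, 4, 26, 32, 10, k, 14), (c, 4, 26, 32, 10, k, 3), (c, 4, 26, 32, 11, w, 14), (c, 4, 26, 32, 11, w, 3), (c, 4, 26, 32, 17, z, 14), (c, 4, 26, 32, 17, z, 3), (c, 4, 26, 32, 7, u, 14), (c, 4, 26, 32, 7, u, 3), (m, 32, 27, 23, 5, q, 19)}
π[B, E]: project onto (B, E) (16 duplicate(s) eliminated) → {(k, 14), (k, 3), (q, 19), (u, 14), (u, 3), (w, 14), (w, 3), (z, 14), (z, 3)}

{(k, 14), (k, 3), (q, 19), (u, 14), (u, 3), (w, 14), (w, 3), (z, 14), (z, 3)}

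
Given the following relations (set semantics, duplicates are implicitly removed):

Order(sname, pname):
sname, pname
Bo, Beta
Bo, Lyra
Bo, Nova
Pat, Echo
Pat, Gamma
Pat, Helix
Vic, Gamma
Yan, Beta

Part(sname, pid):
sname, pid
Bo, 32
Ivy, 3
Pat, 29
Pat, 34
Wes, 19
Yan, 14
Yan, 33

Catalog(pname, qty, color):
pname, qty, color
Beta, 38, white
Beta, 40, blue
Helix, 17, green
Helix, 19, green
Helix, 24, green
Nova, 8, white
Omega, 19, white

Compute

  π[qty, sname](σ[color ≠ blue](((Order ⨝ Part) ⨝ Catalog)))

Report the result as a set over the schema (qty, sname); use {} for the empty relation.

{(17, Pat), (19, Pat), (24, Pat), (38, Bo), (38, Yan), (8, Bo)}

Order ⋈ Part (natural join on sname): {(Bo, Beta, 32), (Bo, Lyra, 32), (Bo, Nova, 32), (Pat, Echo, 29), (Pat, Echo, 34), (Pat, Gamma, 29), (Pat, Gamma, 34), (Pat, Helix, 29), (Pat, Helix, 34), (Yan, Beta, 14), (Yan, Beta, 33)}
(Order ⨝ Part) ⋈ Catalog (natural join on pname): {(Bo, Beta, 32, 38, white), (Bo, Beta, 32, 40, blue), (Bo, Nova, 32, 8, white), (Pat, Helix, 29, 17, green), (Pat, Helix, 29, 19, green), (Pat, Helix, 29, 24, green), (Pat, Helix, 34, 17, green), (Pat, Helix, 34, 19, green), (Pat, Helix, 34, 24, green), (Yan, Beta, 14, 38, white), (Yan, Beta, 14, 40, blue), (Yan, Beta, 33, 38, white), (Yan, Beta, 33, 40, blue)}
σ[color ≠ blue]: keep tuples satisfying color ≠ blue → {(Bo, Beta, 32, 38, white), (Bo, Nova, 32, 8, white), (Pat, Helix, 29, 17, green), (Pat, Helix, 29, 19, green), (Pat, Helix, 29, 24, green), (Pat, Helix, 34, 17, green), (Pat, Helix, 34, 19, green), (Pat, Helix, 34, 24, green), (Yan, Beta, 14, 38, white), (Yan, Beta, 33, 38, white)}
Keep only column(s) qty, sname (4 duplicate(s) eliminated): {(17, Pat), (19, Pat), (24, Pat), (38, Bo), (38, Yan), (8, Bo)}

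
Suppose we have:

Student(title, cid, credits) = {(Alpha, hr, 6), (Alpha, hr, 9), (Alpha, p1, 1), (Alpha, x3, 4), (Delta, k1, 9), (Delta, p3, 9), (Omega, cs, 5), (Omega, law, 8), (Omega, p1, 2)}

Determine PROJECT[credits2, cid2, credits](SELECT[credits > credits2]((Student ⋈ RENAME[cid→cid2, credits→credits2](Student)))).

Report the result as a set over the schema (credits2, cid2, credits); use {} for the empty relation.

ρ[cid→cid2, credits→credits2]: schema becomes (title, cid2, credits2); tuples unchanged.
Natural join on title: {(Alpha, hr, 6, hr, 6), (Alpha, hr, 6, hr, 9), (Alpha, hr, 6, p1, 1), (Alpha, hr, 6, x3, 4), (Alpha, hr, 9, hr, 6), (Alpha, hr, 9, hr, 9), (Alpha, hr, 9, p1, 1), (Alpha, hr, 9, x3, 4), (Alpha, p1, 1, hr, 6), (Alpha, p1, 1, hr, 9), (Alpha, p1, 1, p1, 1), (Alpha, p1, 1, x3, 4), (Alpha, x3, 4, hr, 6), (Alpha, x3, 4, hr, 9), (Alpha, x3, 4, p1, 1), (Alpha, x3, 4, x3, 4), (Delta, k1, 9, k1, 9), (Delta, k1, 9, p3, 9), (Delta, p3, 9, k1, 9), (Delta, p3, 9, p3, 9), (Omega, cs, 5, cs, 5), (Omega, cs, 5, law, 8), (Omega, cs, 5, p1, 2), (Omega, law, 8, cs, 5), (Omega, law, 8, law, 8), (Omega, law, 8, p1, 2), (Omega, p1, 2, cs, 5), (Omega, p1, 2, law, 8), (Omega, p1, 2, p1, 2)}
σ[credits > credits2]: keep tuples satisfying credits > credits2 → {(Alpha, hr, 6, p1, 1), (Alpha, hr, 6, x3, 4), (Alpha, hr, 9, hr, 6), (Alpha, hr, 9, p1, 1), (Alpha, hr, 9, x3, 4), (Alpha, x3, 4, p1, 1), (Omega, cs, 5, p1, 2), (Omega, law, 8, cs, 5), (Omega, law, 8, p1, 2)}
Keep only column(s) credits2, cid2, credits: {(1, p1, 4), (1, p1, 6), (1, p1, 9), (2, p1, 5), (2, p1, 8), (4, x3, 6), (4, x3, 9), (5, cs, 8), (6, hr, 9)}

{(1, p1, 4), (1, p1, 6), (1, p1, 9), (2, p1, 5), (2, p1, 8), (4, x3, 6), (4, x3, 9), (5, cs, 8), (6, hr, 9)}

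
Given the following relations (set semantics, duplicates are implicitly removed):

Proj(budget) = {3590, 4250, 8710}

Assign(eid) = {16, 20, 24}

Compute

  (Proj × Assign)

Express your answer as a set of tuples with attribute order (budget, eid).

{(3590, 16), (3590, 20), (3590, 24), (4250, 16), (4250, 20), (4250, 24), (8710, 16), (8710, 20), (8710, 24)}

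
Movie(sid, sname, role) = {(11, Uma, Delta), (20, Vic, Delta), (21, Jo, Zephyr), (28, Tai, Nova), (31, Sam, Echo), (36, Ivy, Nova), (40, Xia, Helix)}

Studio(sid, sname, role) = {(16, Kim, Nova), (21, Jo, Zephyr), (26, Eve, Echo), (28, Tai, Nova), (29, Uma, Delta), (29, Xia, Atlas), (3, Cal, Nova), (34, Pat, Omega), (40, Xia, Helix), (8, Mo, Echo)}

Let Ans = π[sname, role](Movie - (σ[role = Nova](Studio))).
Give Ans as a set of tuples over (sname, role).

Apply σ_{role = Nova}; surviving tuples: {(16, Kim, Nova), (28, Tai, Nova), (3, Cal, Nova)}
Taking the difference: {(11, Uma, Delta), (20, Vic, Delta), (21, Jo, Zephyr), (31, Sam, Echo), (36, Ivy, Nova), (40, Xia, Helix)}
π[sname, role]: project onto (sname, role) → {(Ivy, Nova), (Jo, Zephyr), (Sam, Echo), (Uma, Delta), (Vic, Delta), (Xia, Helix)}

{(Ivy, Nova), (Jo, Zephyr), (Sam, Echo), (Uma, Delta), (Vic, Delta), (Xia, Helix)}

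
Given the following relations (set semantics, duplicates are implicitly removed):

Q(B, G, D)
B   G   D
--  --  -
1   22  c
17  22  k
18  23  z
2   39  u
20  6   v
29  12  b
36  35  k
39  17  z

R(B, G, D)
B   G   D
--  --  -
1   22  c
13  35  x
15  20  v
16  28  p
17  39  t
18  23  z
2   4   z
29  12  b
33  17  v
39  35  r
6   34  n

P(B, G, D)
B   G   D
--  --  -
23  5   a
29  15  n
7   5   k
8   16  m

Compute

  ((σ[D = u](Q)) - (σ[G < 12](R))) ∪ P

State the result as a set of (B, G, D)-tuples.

{(2, 39, u), (23, 5, a), (29, 15, n), (7, 5, k), (8, 16, m)}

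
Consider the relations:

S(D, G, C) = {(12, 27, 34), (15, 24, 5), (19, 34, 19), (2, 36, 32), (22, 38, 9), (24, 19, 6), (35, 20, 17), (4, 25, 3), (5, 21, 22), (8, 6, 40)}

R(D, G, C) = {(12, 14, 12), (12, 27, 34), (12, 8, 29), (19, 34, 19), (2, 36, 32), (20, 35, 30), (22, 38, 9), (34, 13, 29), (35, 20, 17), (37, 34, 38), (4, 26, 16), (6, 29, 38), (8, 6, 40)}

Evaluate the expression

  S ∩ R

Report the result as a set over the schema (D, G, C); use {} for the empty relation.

{(12, 27, 34), (19, 34, 19), (2, 36, 32), (22, 38, 9), (35, 20, 17), (8, 6, 40)}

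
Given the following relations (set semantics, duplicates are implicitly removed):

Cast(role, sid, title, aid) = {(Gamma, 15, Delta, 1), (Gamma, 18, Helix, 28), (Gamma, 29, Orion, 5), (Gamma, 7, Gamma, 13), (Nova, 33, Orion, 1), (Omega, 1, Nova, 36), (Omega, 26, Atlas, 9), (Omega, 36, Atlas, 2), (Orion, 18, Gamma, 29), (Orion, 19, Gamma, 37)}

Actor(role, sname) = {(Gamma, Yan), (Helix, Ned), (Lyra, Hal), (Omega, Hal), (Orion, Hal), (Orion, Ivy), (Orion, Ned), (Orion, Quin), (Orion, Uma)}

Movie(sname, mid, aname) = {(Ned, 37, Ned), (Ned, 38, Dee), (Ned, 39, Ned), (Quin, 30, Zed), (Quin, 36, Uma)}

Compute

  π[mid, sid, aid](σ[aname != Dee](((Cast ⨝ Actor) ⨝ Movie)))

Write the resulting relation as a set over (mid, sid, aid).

Natural join on role: {(Gamma, 15, Delta, 1, Yan), (Gamma, 18, Helix, 28, Yan), (Gamma, 29, Orion, 5, Yan), (Gamma, 7, Gamma, 13, Yan), (Omega, 1, Nova, 36, Hal), (Omega, 26, Atlas, 9, Hal), (Omega, 36, Atlas, 2, Hal), (Orion, 18, Gamma, 29, Hal), (Orion, 18, Gamma, 29, Ivy), (Orion, 18, Gamma, 29, Ned), (Orion, 18, Gamma, 29, Quin), (Orion, 18, Gamma, 29, Uma), (Orion, 19, Gamma, 37, Hal), (Orion, 19, Gamma, 37, Ivy), (Orion, 19, Gamma, 37, Ned), (Orion, 19, Gamma, 37, Quin), (Orion, 19, Gamma, 37, Uma)}
Natural join on sname: {(Orion, 18, Gamma, 29, Ned, 37, Ned), (Orion, 18, Gamma, 29, Ned, 38, Dee), (Orion, 18, Gamma, 29, Ned, 39, Ned), (Orion, 18, Gamma, 29, Quin, 30, Zed), (Orion, 18, Gamma, 29, Quin, 36, Uma), (Orion, 19, Gamma, 37, Ned, 37, Ned), (Orion, 19, Gamma, 37, Ned, 38, Dee), (Orion, 19, Gamma, 37, Ned, 39, Ned), (Orion, 19, Gamma, 37, Quin, 30, Zed), (Orion, 19, Gamma, 37, Quin, 36, Uma)}
Apply σ_{aname != Dee}; surviving tuples: {(Orion, 18, Gamma, 29, Ned, 37, Ned), (Orion, 18, Gamma, 29, Ned, 39, Ned), (Orion, 18, Gamma, 29, Quin, 30, Zed), (Orion, 18, Gamma, 29, Quin, 36, Uma), (Orion, 19, Gamma, 37, Ned, 37, Ned), (Orion, 19, Gamma, 37, Ned, 39, Ned), (Orion, 19, Gamma, 37, Quin, 30, Zed), (Orion, 19, Gamma, 37, Quin, 36, Uma)}
Keep only column(s) mid, sid, aid: {(30, 18, 29), (30, 19, 37), (36, 18, 29), (36, 19, 37), (37, 18, 29), (37, 19, 37), (39, 18, 29), (39, 19, 37)}

{(30, 18, 29), (30, 19, 37), (36, 18, 29), (36, 19, 37), (37, 18, 29), (37, 19, 37), (39, 18, 29), (39, 19, 37)}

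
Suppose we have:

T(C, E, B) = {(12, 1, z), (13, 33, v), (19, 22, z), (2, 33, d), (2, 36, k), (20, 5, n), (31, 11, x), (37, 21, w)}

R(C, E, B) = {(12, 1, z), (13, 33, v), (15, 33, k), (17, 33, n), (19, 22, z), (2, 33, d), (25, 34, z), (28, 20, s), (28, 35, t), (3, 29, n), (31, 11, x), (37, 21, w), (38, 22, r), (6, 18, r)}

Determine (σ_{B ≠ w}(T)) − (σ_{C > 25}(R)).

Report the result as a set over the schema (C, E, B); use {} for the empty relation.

Filtering on B ≠ w leaves {(12, 1, z), (13, 33, v), (19, 22, z), (2, 33, d), (2, 36, k), (20, 5, n), (31, 11, x)}.
Filtering on C > 25 leaves {(28, 20, s), (28, 35, t), (31, 11, x), (37, 21, w), (38, 22, r)}.
Difference: {(12, 1, z), (13, 33, v), (19, 22, z), (2, 33, d), (2, 36, k), (20, 5, n), (31, 11, x)} with {(28, 20, s), (28, 35, t), (31, 11, x), (37, 21, w), (38, 22, r)} → {(12, 1, z), (13, 33, v), (19, 22, z), (2, 33, d), (2, 36, k), (20, 5, n)}

{(12, 1, z), (13, 33, v), (19, 22, z), (2, 33, d), (2, 36, k), (20, 5, n)}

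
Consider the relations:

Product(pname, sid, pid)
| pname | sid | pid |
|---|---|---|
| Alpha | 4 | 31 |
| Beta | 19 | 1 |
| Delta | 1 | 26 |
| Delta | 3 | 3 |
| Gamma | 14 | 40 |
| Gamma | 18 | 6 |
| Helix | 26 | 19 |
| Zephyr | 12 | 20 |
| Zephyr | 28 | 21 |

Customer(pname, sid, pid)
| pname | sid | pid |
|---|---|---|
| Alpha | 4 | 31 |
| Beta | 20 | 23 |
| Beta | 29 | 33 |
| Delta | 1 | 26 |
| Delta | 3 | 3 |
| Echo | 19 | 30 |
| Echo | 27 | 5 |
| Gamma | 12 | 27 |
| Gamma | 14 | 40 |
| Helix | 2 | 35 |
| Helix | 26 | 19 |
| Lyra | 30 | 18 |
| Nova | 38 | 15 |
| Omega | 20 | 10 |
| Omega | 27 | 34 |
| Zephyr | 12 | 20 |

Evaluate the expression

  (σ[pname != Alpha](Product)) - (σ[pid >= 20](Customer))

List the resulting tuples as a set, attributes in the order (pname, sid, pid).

{(Beta, 19, 1), (Delta, 3, 3), (Gamma, 18, 6), (Helix, 26, 19), (Zephyr, 28, 21)}

Filtering on pname != Alpha leaves {(Beta, 19, 1), (Delta, 1, 26), (Delta, 3, 3), (Gamma, 14, 40), (Gamma, 18, 6), (Helix, 26, 19), (Zephyr, 12, 20), (Zephyr, 28, 21)}.
Filtering on pid >= 20 leaves {(Alpha, 4, 31), (Beta, 20, 23), (Beta, 29, 33), (Delta, 1, 26), (Echo, 19, 30), (Gamma, 12, 27), (Gamma, 14, 40), (Helix, 2, 35), (Omega, 27, 34), (Zephyr, 12, 20)}.
Set difference of the two operands is {(Beta, 19, 1), (Delta, 3, 3), (Gamma, 18, 6), (Helix, 26, 19), (Zephyr, 28, 21)}.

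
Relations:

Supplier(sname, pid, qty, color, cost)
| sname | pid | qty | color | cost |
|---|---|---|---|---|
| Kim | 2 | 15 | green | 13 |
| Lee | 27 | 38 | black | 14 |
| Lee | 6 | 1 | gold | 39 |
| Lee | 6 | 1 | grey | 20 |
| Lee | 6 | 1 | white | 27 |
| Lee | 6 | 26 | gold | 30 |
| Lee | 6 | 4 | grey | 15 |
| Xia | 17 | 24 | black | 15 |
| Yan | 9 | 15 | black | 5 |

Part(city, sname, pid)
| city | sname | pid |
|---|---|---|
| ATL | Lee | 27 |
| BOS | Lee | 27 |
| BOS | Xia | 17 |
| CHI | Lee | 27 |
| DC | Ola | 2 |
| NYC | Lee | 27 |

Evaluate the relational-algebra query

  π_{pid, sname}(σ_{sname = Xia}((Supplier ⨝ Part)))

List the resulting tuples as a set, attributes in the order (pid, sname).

Natural join on sname, pid: {(Lee, 27, 38, black, 14, ATL), (Lee, 27, 38, black, 14, BOS), (Lee, 27, 38, black, 14, CHI), (Lee, 27, 38, black, 14, NYC), (Xia, 17, 24, black, 15, BOS)}
Filtering on sname = Xia leaves {(Xia, 17, 24, black, 15, BOS)}.
π_{pid, sname} gives {(17, Xia)}.

{(17, Xia)}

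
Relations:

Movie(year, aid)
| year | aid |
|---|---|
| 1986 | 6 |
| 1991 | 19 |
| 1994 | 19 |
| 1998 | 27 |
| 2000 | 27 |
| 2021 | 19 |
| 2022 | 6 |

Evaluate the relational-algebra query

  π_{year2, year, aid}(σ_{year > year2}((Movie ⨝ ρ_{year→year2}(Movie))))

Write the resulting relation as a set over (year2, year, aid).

ρ[year→year2]: schema becomes (year2, aid); tuples unchanged.
Joining Movie and ρ_{year→year2}(Movie) on aid yields {(1986, 6, 1986), (1986, 6, 2022), (1991, 19, 1991), (1991, 19, 1994), (1991, 19, 2021), (1994, 19, 1991), (1994, 19, 1994), (1994, 19, 2021), (1998, 27, 1998), (1998, 27, 2000), (2000, 27, 1998), (2000, 27, 2000), (2021, 19, 1991), (2021, 19, 1994), (2021, 19, 2021), (2022, 6, 1986), (2022, 6, 2022)}.
σ[year > year2]: keep tuples satisfying year > year2 → {(1994, 19, 1991), (2000, 27, 1998), (2021, 19, 1991), (2021, 19, 1994), (2022, 6, 1986)}
Projecting to year2, year, aid: {(1986, 2022, 6), (1991, 1994, 19), (1991, 2021, 19), (1994, 2021, 19), (1998, 2000, 27)}

{(1986, 2022, 6), (1991, 1994, 19), (1991, 2021, 19), (1994, 2021, 19), (1998, 2000, 27)}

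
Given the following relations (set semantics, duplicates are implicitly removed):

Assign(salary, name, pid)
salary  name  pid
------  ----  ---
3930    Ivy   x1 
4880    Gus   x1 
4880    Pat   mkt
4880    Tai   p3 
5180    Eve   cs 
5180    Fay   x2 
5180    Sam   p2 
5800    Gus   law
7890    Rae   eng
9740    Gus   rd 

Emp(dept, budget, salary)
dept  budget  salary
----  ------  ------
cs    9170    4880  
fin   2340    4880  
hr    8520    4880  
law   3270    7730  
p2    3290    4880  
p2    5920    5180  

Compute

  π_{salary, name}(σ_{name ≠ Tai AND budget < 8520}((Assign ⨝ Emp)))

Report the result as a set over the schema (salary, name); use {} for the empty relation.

Joining Assign and Emp on salary yields {(4880, Gus, x1, cs, 9170), (4880, Gus, x1, fin, 2340), (4880, Gus, x1, hr, 8520), (4880, Gus, x1, p2, 3290), (4880, Pat, mkt, cs, 9170), (4880, Pat, mkt, fin, 2340), (4880, Pat, mkt, hr, 8520), (4880, Pat, mkt, p2, 3290), (4880, Tai, p3, cs, 9170), (4880, Tai, p3, fin, 2340), (4880, Tai, p3, hr, 8520), (4880, Tai, p3, p2, 3290), (5180, Eve, cs, p2, 5920), (5180, Fay, x2, p2, 5920), (5180, Sam, p2, p2, 5920)}.
Selection name ≠ Tai AND budget < 8520: {(4880, Gus, x1, fin, 2340), (4880, Gus, x1, p2, 3290), (4880, Pat, mkt, fin, 2340), (4880, Pat, mkt, p2, 3290), (5180, Eve, cs, p2, 5920), (5180, Fay, x2, p2, 5920), (5180, Sam, p2, p2, 5920)}
π[salary, name]: project onto (salary, name) (2 duplicate(s) eliminated) → {(4880, Gus), (4880, Pat), (5180, Eve), (5180, Fay), (5180, Sam)}

{(4880, Gus), (4880, Pat), (5180, Eve), (5180, Fay), (5180, Sam)}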